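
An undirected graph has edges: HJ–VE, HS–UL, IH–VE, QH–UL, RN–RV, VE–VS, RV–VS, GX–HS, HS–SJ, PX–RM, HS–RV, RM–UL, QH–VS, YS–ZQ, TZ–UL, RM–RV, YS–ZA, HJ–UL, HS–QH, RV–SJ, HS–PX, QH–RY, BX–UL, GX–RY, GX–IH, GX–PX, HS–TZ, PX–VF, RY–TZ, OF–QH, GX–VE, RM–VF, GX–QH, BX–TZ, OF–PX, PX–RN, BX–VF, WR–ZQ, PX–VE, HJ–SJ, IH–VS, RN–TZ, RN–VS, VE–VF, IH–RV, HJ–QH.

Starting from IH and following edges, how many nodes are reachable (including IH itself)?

18

BFS from IH visits: IH, GX, RV, VE, VS, HS, PX, QH, RY, RM, RN, SJ, HJ, VF, TZ, UL, OF, BX
Reachable nodes: 18 of 22 total.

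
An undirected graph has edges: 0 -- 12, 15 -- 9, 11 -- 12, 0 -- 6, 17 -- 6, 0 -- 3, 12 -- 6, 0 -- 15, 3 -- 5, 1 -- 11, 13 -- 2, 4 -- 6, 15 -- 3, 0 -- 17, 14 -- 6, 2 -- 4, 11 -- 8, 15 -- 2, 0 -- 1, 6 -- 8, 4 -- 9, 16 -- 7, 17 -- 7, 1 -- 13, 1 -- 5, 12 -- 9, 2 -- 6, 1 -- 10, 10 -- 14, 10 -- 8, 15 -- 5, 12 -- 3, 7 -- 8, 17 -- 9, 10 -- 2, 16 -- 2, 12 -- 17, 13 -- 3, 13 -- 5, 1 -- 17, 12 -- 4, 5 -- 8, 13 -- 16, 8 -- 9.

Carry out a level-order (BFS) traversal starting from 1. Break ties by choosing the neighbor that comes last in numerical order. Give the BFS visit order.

Visit 1; enqueue 17, 13, 11, 10, 5, 0 → queue [17, 13, 11, 10, 5, 0]
Visit 17; enqueue 12, 9, 7, 6 → queue [13, 11, 10, 5, 0, 12, 9, 7, 6]
Visit 13; enqueue 16, 3, 2 → queue [11, 10, 5, 0, 12, 9, 7, 6, 16, 3, 2]
Visit 11; enqueue 8 → queue [10, 5, 0, 12, 9, 7, 6, 16, 3, 2, 8]
Visit 10; enqueue 14 → queue [5, 0, 12, 9, 7, 6, 16, 3, 2, 8, 14]
Visit 5; enqueue 15 → queue [0, 12, 9, 7, 6, 16, 3, 2, 8, 14, 15]
Visit 0 → queue [12, 9, 7, 6, 16, 3, 2, 8, 14, 15]
Visit 12; enqueue 4 → queue [9, 7, 6, 16, 3, 2, 8, 14, 15, 4]
Visit 9 → queue [7, 6, 16, 3, 2, 8, 14, 15, 4]
Visit 7 → queue [6, 16, 3, 2, 8, 14, 15, 4]
Visit 6 → queue [16, 3, 2, 8, 14, 15, 4]
Visit 16 → queue [3, 2, 8, 14, 15, 4]
Visit 3 → queue [2, 8, 14, 15, 4]
Visit 2 → queue [8, 14, 15, 4]
Visit 8 → queue [14, 15, 4]
Visit 14 → queue [15, 4]
Visit 15 → queue [4]
Visit 4 → queue []

1 17 13 11 10 5 0 12 9 7 6 16 3 2 8 14 15 4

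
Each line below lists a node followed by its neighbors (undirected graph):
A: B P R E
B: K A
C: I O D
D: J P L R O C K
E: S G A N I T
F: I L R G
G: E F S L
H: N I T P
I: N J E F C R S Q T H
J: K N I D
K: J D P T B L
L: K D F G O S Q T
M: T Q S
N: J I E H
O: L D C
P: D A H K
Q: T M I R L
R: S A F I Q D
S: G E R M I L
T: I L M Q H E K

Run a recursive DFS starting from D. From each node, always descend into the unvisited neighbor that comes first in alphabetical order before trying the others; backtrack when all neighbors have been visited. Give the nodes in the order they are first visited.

D → C → I → E → A → B → K → J → N → H → P → T → L → F → G → S → M → Q → R → O

Visit D
D → C
C → I
I → E
E → A
A → B
B → K
K → J
J → N
N → H
H → P
H → T
T → L
L → F
F → G
G → S
S → M
M → Q
Q → R
L → O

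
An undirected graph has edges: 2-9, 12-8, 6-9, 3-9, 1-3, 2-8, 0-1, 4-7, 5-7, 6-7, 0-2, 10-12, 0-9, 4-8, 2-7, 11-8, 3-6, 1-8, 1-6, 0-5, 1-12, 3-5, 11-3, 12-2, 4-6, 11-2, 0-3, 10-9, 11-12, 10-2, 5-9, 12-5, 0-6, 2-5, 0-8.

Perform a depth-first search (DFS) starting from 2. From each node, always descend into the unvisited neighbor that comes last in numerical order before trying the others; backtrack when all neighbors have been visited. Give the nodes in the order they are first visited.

2, 12, 11, 8, 4, 7, 6, 9, 10, 5, 3, 1, 0

Visit 2
2 → 12
12 → 11
11 → 8
8 → 4
4 → 7
7 → 6
6 → 9
9 → 10
9 → 5
5 → 3
3 → 1
1 → 0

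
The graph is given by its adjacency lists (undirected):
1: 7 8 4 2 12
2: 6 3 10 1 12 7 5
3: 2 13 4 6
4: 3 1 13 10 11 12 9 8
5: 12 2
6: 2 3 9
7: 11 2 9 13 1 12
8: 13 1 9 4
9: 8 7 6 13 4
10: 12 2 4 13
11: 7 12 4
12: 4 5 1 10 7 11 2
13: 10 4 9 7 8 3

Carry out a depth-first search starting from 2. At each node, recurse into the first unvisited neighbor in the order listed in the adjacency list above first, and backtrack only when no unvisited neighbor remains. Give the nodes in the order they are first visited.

Visit 2
2 → 6
6 → 3
3 → 13
13 → 10
10 → 12
12 → 4
4 → 1
1 → 7
7 → 11
7 → 9
9 → 8
12 → 5

2 -> 6 -> 3 -> 13 -> 10 -> 12 -> 4 -> 1 -> 7 -> 11 -> 9 -> 8 -> 5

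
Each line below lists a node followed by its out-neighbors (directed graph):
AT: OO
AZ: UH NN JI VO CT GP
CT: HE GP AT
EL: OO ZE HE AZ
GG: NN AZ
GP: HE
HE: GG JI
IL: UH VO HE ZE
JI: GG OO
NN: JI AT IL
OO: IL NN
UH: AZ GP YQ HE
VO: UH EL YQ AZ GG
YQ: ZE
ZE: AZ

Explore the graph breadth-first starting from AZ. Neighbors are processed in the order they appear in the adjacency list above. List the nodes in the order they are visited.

AZ UH NN JI VO CT GP YQ HE AT IL GG OO EL ZE

Visit AZ; enqueue UH, NN, JI, VO, CT, GP → queue [UH, NN, JI, VO, CT, GP]
Visit UH; enqueue YQ, HE → queue [NN, JI, VO, CT, GP, YQ, HE]
Visit NN; enqueue AT, IL → queue [JI, VO, CT, GP, YQ, HE, AT, IL]
Visit JI; enqueue GG, OO → queue [VO, CT, GP, YQ, HE, AT, IL, GG, OO]
Visit VO; enqueue EL → queue [CT, GP, YQ, HE, AT, IL, GG, OO, EL]
Visit CT → queue [GP, YQ, HE, AT, IL, GG, OO, EL]
Visit GP → queue [YQ, HE, AT, IL, GG, OO, EL]
Visit YQ; enqueue ZE → queue [HE, AT, IL, GG, OO, EL, ZE]
Visit HE → queue [AT, IL, GG, OO, EL, ZE]
Visit AT → queue [IL, GG, OO, EL, ZE]
Visit IL → queue [GG, OO, EL, ZE]
Visit GG → queue [OO, EL, ZE]
Visit OO → queue [EL, ZE]
Visit EL → queue [ZE]
Visit ZE → queue []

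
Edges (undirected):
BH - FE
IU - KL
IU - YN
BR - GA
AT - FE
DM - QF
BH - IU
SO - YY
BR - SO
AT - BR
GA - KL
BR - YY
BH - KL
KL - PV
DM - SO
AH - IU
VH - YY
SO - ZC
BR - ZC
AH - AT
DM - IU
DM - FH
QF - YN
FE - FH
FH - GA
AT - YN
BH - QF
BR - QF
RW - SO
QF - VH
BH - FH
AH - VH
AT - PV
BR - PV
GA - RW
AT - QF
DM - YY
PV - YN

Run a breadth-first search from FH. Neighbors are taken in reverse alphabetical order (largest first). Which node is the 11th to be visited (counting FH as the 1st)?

SO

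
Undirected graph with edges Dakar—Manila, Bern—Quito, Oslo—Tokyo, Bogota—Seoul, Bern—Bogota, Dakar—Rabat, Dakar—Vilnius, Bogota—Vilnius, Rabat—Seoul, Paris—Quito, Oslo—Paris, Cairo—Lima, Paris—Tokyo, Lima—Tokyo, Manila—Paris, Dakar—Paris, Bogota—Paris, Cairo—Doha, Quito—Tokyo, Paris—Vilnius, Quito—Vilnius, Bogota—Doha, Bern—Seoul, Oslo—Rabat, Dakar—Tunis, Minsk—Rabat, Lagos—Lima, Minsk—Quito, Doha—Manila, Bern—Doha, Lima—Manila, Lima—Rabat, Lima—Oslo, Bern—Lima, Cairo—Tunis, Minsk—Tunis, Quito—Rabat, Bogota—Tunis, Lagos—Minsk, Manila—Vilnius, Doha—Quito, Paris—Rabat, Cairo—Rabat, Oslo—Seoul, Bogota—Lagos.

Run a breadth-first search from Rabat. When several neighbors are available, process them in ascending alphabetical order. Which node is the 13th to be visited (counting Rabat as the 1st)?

Visit Rabat; enqueue Cairo, Dakar, Lima, Minsk, Oslo, Paris, Quito, Seoul → queue [Cairo, Dakar, Lima, Minsk, Oslo, Paris, Quito, Seoul]
Visit Cairo; enqueue Doha, Tunis → queue [Dakar, Lima, Minsk, Oslo, Paris, Quito, Seoul, Doha, Tunis]
Visit Dakar; enqueue Manila, Vilnius → queue [Lima, Minsk, Oslo, Paris, Quito, Seoul, Doha, Tunis, Manila, Vilnius]
Visit Lima; enqueue Bern, Lagos, Tokyo → queue [Minsk, Oslo, Paris, Quito, Seoul, Doha, Tunis, Manila, Vilnius, Bern, Lagos, Tokyo]
Visit Minsk → queue [Oslo, Paris, Quito, Seoul, Doha, Tunis, Manila, Vilnius, Bern, Lagos, Tokyo]
Visit Oslo → queue [Paris, Quito, Seoul, Doha, Tunis, Manila, Vilnius, Bern, Lagos, Tokyo]
Visit Paris; enqueue Bogota → queue [Quito, Seoul, Doha, Tunis, Manila, Vilnius, Bern, Lagos, Tokyo, Bogota]
Visit Quito → queue [Seoul, Doha, Tunis, Manila, Vilnius, Bern, Lagos, Tokyo, Bogota]
Visit Seoul → queue [Doha, Tunis, Manila, Vilnius, Bern, Lagos, Tokyo, Bogota]
Visit Doha → queue [Tunis, Manila, Vilnius, Bern, Lagos, Tokyo, Bogota]
Visit Tunis → queue [Manila, Vilnius, Bern, Lagos, Tokyo, Bogota]
Visit Manila → queue [Vilnius, Bern, Lagos, Tokyo, Bogota]
Visit Vilnius → queue [Bern, Lagos, Tokyo, Bogota]
Visit Bern → queue [Lagos, Tokyo, Bogota]
Visit Lagos → queue [Tokyo, Bogota]
Visit Tokyo → queue [Bogota]
Visit Bogota → queue []

Visit order: Rabat, Cairo, Dakar, Lima, Minsk, Oslo, Paris, Quito, Seoul, Doha, Tunis, Manila, Vilnius, Bern, Lagos, Tokyo, Bogota

Vilnius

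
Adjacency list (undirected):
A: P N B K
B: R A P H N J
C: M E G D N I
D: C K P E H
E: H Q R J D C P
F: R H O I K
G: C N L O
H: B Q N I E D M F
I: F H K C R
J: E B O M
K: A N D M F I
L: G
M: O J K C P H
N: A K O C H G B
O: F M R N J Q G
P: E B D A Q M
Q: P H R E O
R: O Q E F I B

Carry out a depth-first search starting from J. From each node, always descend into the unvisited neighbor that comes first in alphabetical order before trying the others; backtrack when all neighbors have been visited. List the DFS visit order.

J -> B -> A -> K -> D -> C -> E -> H -> F -> I -> R -> O -> G -> L -> N -> M -> P -> Q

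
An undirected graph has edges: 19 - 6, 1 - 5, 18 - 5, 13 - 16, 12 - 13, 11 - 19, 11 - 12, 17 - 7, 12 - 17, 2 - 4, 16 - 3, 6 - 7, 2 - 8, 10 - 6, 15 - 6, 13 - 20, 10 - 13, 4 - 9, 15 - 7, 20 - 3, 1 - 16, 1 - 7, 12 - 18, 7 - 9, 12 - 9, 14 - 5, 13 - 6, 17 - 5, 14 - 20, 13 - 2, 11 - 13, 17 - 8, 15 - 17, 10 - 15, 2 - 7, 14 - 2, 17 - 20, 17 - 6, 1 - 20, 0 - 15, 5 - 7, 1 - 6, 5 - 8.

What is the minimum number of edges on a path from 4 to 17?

3

Level 0: 4
Level 1: 2, 9
Level 2: 7, 8, 12, 13, 14
Level 3: 1, 5, 6, 10, 11, 15, 16, 17, 18, 20
Level 4: 0, 3, 19
17 first appears at level 3.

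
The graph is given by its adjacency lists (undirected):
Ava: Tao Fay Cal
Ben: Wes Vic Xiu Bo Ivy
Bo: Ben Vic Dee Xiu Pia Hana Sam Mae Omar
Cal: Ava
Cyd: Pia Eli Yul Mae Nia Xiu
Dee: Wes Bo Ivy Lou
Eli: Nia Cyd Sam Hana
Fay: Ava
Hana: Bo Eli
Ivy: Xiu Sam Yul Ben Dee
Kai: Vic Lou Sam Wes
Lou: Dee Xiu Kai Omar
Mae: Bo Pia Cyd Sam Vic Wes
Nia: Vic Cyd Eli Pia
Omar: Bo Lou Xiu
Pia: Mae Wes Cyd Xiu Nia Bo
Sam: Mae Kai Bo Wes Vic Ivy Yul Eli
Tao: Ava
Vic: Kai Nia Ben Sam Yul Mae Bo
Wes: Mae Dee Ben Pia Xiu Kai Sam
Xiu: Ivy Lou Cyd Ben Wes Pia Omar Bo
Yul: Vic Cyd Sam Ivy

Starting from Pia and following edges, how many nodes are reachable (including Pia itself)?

18

BFS from Pia visits: Pia, Mae, Wes, Cyd, Xiu, Nia, Bo, Sam, Vic, Dee, Ben, Kai, Eli, Yul, Ivy, Lou, Omar, Hana
Reachable nodes: 18 of 22 total.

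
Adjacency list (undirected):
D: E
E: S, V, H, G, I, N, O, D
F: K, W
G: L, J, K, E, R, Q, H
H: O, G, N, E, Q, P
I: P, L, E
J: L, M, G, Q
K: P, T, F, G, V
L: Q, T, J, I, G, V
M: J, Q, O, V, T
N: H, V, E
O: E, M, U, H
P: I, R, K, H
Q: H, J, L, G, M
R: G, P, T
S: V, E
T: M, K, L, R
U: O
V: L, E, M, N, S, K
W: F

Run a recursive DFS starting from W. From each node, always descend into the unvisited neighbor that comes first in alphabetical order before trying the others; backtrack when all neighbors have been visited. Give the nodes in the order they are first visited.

Visit W
W → F
F → K
K → G
G → E
E → D
E → H
H → N
N → V
V → L
L → I
I → P
P → R
R → T
T → M
M → J
J → Q
M → O
O → U
V → S

W, F, K, G, E, D, H, N, V, L, I, P, R, T, M, J, Q, O, U, S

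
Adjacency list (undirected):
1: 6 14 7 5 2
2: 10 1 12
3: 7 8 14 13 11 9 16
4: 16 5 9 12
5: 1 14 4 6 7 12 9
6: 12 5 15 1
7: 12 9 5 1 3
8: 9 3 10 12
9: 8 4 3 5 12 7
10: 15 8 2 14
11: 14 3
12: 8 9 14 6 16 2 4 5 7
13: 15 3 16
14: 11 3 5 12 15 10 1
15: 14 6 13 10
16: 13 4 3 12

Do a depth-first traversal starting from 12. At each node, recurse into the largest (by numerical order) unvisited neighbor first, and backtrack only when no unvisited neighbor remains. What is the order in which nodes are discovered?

12, 16, 13, 15, 14, 11, 3, 9, 8, 10, 2, 1, 7, 5, 6, 4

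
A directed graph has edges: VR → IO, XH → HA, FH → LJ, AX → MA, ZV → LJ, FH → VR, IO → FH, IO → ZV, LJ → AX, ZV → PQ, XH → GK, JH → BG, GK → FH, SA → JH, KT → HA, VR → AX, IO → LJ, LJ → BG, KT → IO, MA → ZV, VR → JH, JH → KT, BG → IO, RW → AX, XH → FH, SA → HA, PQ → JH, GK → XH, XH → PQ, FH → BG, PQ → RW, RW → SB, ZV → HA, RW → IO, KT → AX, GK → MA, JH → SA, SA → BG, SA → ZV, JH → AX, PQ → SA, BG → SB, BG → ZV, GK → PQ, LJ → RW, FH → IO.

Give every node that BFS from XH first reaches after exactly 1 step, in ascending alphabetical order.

Level 0: XH
Level 1: FH, GK, HA, PQ
Level 2: BG, IO, JH, LJ, MA, RW, SA, VR
Level 3: AX, KT, SB, ZV

FH, GK, HA, PQ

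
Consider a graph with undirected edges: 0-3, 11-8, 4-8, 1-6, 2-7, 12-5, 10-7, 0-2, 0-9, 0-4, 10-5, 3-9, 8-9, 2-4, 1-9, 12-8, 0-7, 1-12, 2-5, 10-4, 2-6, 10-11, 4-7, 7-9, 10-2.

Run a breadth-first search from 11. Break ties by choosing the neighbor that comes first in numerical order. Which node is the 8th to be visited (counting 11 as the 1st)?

5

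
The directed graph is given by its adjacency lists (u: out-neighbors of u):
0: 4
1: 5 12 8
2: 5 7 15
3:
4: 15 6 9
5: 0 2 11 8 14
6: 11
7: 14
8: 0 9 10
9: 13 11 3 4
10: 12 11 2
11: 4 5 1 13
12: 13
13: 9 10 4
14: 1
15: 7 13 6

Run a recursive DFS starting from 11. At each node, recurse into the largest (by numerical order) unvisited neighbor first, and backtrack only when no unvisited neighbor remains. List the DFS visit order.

11 13 10 12 2 15 7 14 1 8 9 4 6 3 0 5

Visit 11
11 → 13
13 → 10
10 → 12
10 → 2
2 → 15
15 → 7
7 → 14
14 → 1
1 → 8
8 → 9
9 → 4
4 → 6
9 → 3
8 → 0
1 → 5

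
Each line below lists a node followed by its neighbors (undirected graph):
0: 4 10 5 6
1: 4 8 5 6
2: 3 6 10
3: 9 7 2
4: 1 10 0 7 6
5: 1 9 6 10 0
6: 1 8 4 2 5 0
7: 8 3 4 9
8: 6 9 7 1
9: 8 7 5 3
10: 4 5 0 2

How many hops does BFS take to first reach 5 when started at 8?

Level 0: 8
Level 1: 1, 6, 7, 9
Level 2: 0, 2, 3, 4, 5
Level 3: 10
5 first appears at level 2.

2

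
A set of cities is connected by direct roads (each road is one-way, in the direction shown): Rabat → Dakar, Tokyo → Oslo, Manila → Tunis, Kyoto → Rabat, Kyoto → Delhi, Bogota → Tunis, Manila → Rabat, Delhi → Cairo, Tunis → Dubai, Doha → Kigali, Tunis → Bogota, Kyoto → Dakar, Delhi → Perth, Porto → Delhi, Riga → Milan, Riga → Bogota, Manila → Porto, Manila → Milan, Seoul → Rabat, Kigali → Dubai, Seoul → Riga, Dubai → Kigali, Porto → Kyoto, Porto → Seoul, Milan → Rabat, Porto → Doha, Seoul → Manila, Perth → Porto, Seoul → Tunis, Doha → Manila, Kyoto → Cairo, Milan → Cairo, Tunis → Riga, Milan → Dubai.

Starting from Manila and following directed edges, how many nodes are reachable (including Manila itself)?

BFS from Manila visits: Manila, Milan, Porto, Rabat, Tunis, Cairo, Dubai, Delhi, Doha, Kyoto, Seoul, Dakar, Bogota, Riga, Kigali, Perth
Reachable nodes: 16 of 18 total.

16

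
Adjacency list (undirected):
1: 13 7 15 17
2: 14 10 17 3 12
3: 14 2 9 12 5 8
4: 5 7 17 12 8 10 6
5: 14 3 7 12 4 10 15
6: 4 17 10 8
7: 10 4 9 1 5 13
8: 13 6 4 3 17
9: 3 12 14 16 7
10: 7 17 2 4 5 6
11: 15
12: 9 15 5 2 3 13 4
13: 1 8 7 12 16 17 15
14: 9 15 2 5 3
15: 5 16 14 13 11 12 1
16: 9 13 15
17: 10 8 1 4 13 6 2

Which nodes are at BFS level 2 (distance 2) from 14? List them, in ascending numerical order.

1, 4, 7, 8, 10, 11, 12, 13, 16, 17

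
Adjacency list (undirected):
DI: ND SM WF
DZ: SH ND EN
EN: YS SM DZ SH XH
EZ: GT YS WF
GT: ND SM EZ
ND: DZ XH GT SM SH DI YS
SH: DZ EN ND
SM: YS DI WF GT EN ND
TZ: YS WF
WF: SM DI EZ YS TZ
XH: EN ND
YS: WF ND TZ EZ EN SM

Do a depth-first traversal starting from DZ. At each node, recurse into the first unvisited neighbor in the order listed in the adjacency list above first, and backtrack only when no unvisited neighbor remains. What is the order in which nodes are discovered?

DZ, SH, EN, YS, WF, SM, DI, ND, XH, GT, EZ, TZ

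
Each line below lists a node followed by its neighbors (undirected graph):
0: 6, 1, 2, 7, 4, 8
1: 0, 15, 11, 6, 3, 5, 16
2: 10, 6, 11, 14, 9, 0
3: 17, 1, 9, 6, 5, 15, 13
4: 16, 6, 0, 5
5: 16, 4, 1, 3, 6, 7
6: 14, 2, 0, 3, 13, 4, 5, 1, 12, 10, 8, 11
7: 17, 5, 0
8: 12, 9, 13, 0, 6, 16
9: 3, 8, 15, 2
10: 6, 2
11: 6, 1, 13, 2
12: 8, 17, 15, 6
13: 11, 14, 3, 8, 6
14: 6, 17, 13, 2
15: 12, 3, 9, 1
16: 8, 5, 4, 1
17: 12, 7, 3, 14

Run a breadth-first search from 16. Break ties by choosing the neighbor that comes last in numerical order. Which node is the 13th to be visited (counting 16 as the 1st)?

Visit 16; enqueue 8, 5, 4, 1 → queue [8, 5, 4, 1]
Visit 8; enqueue 13, 12, 9, 6, 0 → queue [5, 4, 1, 13, 12, 9, 6, 0]
Visit 5; enqueue 7, 3 → queue [4, 1, 13, 12, 9, 6, 0, 7, 3]
Visit 4 → queue [1, 13, 12, 9, 6, 0, 7, 3]
Visit 1; enqueue 15, 11 → queue [13, 12, 9, 6, 0, 7, 3, 15, 11]
Visit 13; enqueue 14 → queue [12, 9, 6, 0, 7, 3, 15, 11, 14]
Visit 12; enqueue 17 → queue [9, 6, 0, 7, 3, 15, 11, 14, 17]
Visit 9; enqueue 2 → queue [6, 0, 7, 3, 15, 11, 14, 17, 2]
Visit 6; enqueue 10 → queue [0, 7, 3, 15, 11, 14, 17, 2, 10]
Visit 0 → queue [7, 3, 15, 11, 14, 17, 2, 10]
Visit 7 → queue [3, 15, 11, 14, 17, 2, 10]
Visit 3 → queue [15, 11, 14, 17, 2, 10]
Visit 15 → queue [11, 14, 17, 2, 10]
Visit 11 → queue [14, 17, 2, 10]
Visit 14 → queue [17, 2, 10]
Visit 17 → queue [2, 10]
Visit 2 → queue [10]
Visit 10 → queue []

Visit order: 16, 8, 5, 4, 1, 13, 12, 9, 6, 0, 7, 3, 15, 11, 14, 17, 2, 10

15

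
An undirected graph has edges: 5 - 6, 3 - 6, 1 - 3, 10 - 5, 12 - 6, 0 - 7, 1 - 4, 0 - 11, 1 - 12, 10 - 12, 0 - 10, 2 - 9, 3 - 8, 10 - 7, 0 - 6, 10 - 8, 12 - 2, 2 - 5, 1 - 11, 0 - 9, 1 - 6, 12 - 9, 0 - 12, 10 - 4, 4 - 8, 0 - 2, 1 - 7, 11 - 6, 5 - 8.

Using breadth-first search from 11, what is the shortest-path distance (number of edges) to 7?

Level 0: 11
Level 1: 0, 1, 6
Level 2: 2, 3, 4, 5, 7, 9, 10, 12
Level 3: 8
7 first appears at level 2.

2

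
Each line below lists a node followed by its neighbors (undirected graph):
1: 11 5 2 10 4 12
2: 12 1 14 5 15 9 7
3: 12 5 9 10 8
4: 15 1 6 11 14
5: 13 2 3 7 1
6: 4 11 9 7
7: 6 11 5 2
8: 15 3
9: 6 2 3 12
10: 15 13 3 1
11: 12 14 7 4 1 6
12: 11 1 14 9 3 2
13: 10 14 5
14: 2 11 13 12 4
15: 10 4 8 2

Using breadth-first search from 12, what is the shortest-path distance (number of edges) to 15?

Level 0: 12
Level 1: 1, 2, 3, 9, 11, 14
Level 2: 4, 5, 6, 7, 8, 10, 13, 15
15 first appears at level 2.

2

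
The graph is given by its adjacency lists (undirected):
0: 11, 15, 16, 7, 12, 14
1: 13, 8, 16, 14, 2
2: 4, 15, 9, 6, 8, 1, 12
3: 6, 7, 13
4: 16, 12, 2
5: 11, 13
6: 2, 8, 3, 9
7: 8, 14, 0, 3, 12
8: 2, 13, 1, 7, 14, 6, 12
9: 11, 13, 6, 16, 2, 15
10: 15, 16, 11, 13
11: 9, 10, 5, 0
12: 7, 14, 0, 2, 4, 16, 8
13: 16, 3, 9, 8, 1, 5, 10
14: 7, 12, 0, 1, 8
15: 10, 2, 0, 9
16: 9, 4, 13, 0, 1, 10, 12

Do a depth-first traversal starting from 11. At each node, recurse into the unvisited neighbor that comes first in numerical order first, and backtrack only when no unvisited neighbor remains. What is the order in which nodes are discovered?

11, 0, 7, 3, 6, 2, 1, 8, 12, 4, 16, 9, 13, 5, 10, 15, 14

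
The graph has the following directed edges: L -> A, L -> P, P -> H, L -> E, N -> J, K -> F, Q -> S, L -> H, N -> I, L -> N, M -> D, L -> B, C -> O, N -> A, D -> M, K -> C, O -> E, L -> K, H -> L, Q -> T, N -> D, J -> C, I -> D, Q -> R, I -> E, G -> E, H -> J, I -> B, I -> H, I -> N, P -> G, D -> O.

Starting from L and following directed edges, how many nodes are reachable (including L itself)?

16

BFS from L visits: L, P, N, K, H, E, B, A, G, J, I, D, F, C, O, M
Reachable nodes: 16 of 20 total.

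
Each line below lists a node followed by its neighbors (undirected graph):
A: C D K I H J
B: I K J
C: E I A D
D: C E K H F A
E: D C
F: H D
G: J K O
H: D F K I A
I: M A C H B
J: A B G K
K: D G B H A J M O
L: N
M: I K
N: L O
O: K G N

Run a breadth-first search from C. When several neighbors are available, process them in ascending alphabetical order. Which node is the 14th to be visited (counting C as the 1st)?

N

Visit C; enqueue A, D, E, I → queue [A, D, E, I]
Visit A; enqueue H, J, K → queue [D, E, I, H, J, K]
Visit D; enqueue F → queue [E, I, H, J, K, F]
Visit E → queue [I, H, J, K, F]
Visit I; enqueue B, M → queue [H, J, K, F, B, M]
Visit H → queue [J, K, F, B, M]
Visit J; enqueue G → queue [K, F, B, M, G]
Visit K; enqueue O → queue [F, B, M, G, O]
Visit F → queue [B, M, G, O]
Visit B → queue [M, G, O]
Visit M → queue [G, O]
Visit G → queue [O]
Visit O; enqueue N → queue [N]
Visit N; enqueue L → queue [L]
Visit L → queue []

Visit order: C, A, D, E, I, H, J, K, F, B, M, G, O, N, L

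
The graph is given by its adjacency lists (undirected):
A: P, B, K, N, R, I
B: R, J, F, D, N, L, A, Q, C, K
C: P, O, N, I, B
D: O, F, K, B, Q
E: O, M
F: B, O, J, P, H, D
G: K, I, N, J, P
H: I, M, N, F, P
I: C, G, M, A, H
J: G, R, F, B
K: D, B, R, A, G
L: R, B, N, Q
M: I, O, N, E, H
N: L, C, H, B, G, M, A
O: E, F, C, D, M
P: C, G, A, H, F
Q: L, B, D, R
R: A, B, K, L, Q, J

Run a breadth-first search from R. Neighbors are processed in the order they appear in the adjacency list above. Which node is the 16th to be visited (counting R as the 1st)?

Visit R; enqueue A, B, K, L, Q, J → queue [A, B, K, L, Q, J]
Visit A; enqueue P, N, I → queue [B, K, L, Q, J, P, N, I]
Visit B; enqueue F, D, C → queue [K, L, Q, J, P, N, I, F, D, C]
Visit K; enqueue G → queue [L, Q, J, P, N, I, F, D, C, G]
Visit L → queue [Q, J, P, N, I, F, D, C, G]
Visit Q → queue [J, P, N, I, F, D, C, G]
Visit J → queue [P, N, I, F, D, C, G]
Visit P; enqueue H → queue [N, I, F, D, C, G, H]
Visit N; enqueue M → queue [I, F, D, C, G, H, M]
Visit I → queue [F, D, C, G, H, M]
Visit F; enqueue O → queue [D, C, G, H, M, O]
Visit D → queue [C, G, H, M, O]
Visit C → queue [G, H, M, O]
Visit G → queue [H, M, O]
Visit H → queue [M, O]
Visit M; enqueue E → queue [O, E]
Visit O → queue [E]
Visit E → queue []

Visit order: R, A, B, K, L, Q, J, P, N, I, F, D, C, G, H, M, O, E

M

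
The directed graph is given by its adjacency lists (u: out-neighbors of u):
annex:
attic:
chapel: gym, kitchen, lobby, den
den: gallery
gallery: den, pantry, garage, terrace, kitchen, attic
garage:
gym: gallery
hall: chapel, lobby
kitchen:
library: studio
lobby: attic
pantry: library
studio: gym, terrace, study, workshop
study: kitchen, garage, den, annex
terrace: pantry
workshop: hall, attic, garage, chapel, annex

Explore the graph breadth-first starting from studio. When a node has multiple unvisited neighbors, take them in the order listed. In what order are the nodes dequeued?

studio gym terrace study workshop gallery pantry kitchen garage den annex hall attic chapel library lobby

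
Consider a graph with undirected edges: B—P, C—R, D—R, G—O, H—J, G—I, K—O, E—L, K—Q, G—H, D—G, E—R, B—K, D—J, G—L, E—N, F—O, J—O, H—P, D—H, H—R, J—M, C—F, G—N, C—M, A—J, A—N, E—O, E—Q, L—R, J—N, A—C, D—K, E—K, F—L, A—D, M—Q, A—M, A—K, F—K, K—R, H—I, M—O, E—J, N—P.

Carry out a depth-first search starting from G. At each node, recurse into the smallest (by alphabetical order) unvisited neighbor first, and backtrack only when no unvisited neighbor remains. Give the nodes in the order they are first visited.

Visit G
G → D
D → A
A → C
C → F
F → K
K → B
B → P
P → H
H → I
H → J
J → E
E → L
L → R
E → N
E → O
O → M
M → Q

G → D → A → C → F → K → B → P → H → I → J → E → L → R → N → O → M → Q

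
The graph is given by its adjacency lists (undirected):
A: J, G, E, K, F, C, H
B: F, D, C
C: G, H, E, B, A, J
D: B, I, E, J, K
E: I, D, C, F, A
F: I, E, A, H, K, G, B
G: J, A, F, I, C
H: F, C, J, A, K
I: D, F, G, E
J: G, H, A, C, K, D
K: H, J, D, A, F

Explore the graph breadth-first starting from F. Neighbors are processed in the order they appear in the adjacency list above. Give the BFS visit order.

Visit F; enqueue I, E, A, H, K, G, B → queue [I, E, A, H, K, G, B]
Visit I; enqueue D → queue [E, A, H, K, G, B, D]
Visit E; enqueue C → queue [A, H, K, G, B, D, C]
Visit A; enqueue J → queue [H, K, G, B, D, C, J]
Visit H → queue [K, G, B, D, C, J]
Visit K → queue [G, B, D, C, J]
Visit G → queue [B, D, C, J]
Visit B → queue [D, C, J]
Visit D → queue [C, J]
Visit C → queue [J]
Visit J → queue []

F, I, E, A, H, K, G, B, D, C, J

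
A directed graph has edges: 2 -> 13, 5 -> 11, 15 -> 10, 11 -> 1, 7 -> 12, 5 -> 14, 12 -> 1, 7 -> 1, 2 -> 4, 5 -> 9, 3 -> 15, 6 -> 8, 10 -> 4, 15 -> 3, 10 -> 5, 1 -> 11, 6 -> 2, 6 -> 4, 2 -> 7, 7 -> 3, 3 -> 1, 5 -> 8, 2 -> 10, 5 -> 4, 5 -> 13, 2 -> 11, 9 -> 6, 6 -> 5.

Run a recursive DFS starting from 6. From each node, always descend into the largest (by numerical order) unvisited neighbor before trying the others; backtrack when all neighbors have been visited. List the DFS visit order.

6, 8, 5, 14, 13, 11, 1, 9, 4, 2, 10, 7, 12, 3, 15

Visit 6
6 → 8
6 → 5
5 → 14
5 → 13
5 → 11
11 → 1
5 → 9
5 → 4
6 → 2
2 → 10
2 → 7
7 → 12
7 → 3
3 → 15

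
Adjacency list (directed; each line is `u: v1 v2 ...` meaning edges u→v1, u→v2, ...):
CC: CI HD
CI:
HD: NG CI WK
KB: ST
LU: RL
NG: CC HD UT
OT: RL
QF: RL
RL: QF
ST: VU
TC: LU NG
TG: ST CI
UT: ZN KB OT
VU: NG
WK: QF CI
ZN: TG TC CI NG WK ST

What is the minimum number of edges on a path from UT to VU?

Level 0: UT
Level 1: KB, OT, ZN
Level 2: CI, NG, RL, ST, TC, TG, WK
Level 3: CC, HD, LU, QF, VU
VU first appears at level 3.

3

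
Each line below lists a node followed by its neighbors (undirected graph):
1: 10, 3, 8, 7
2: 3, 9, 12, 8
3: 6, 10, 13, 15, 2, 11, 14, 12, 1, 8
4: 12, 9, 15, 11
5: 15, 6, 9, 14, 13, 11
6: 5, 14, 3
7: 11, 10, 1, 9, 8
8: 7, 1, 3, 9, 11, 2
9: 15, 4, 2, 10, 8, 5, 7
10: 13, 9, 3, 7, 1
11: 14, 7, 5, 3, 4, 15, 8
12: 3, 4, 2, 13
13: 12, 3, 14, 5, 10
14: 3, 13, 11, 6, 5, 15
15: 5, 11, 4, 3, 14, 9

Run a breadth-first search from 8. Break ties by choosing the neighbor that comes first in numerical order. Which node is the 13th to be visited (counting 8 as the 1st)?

15

Visit 8; enqueue 1, 2, 3, 7, 9, 11 → queue [1, 2, 3, 7, 9, 11]
Visit 1; enqueue 10 → queue [2, 3, 7, 9, 11, 10]
Visit 2; enqueue 12 → queue [3, 7, 9, 11, 10, 12]
Visit 3; enqueue 6, 13, 14, 15 → queue [7, 9, 11, 10, 12, 6, 13, 14, 15]
Visit 7 → queue [9, 11, 10, 12, 6, 13, 14, 15]
Visit 9; enqueue 4, 5 → queue [11, 10, 12, 6, 13, 14, 15, 4, 5]
Visit 11 → queue [10, 12, 6, 13, 14, 15, 4, 5]
Visit 10 → queue [12, 6, 13, 14, 15, 4, 5]
Visit 12 → queue [6, 13, 14, 15, 4, 5]
Visit 6 → queue [13, 14, 15, 4, 5]
Visit 13 → queue [14, 15, 4, 5]
Visit 14 → queue [15, 4, 5]
Visit 15 → queue [4, 5]
Visit 4 → queue [5]
Visit 5 → queue []

Visit order: 8, 1, 2, 3, 7, 9, 11, 10, 12, 6, 13, 14, 15, 4, 5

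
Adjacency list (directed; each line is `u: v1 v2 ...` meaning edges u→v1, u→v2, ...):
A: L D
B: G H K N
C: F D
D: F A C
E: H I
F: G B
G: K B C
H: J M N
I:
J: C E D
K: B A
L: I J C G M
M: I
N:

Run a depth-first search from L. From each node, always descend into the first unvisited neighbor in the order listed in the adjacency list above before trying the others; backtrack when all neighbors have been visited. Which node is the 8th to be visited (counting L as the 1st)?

B

Visit L
L → I
L → J
J → C
C → F
F → G
G → K
K → B
B → H
H → M
H → N
K → A
A → D
J → E

Visit order: L, I, J, C, F, G, K, B, H, M, N, A, D, E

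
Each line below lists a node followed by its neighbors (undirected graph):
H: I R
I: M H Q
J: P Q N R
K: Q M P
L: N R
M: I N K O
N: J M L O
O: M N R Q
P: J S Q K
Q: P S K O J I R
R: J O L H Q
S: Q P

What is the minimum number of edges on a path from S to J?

Level 0: S
Level 1: P, Q
Level 2: I, J, K, O, R
Level 3: H, L, M, N
J first appears at level 2.

2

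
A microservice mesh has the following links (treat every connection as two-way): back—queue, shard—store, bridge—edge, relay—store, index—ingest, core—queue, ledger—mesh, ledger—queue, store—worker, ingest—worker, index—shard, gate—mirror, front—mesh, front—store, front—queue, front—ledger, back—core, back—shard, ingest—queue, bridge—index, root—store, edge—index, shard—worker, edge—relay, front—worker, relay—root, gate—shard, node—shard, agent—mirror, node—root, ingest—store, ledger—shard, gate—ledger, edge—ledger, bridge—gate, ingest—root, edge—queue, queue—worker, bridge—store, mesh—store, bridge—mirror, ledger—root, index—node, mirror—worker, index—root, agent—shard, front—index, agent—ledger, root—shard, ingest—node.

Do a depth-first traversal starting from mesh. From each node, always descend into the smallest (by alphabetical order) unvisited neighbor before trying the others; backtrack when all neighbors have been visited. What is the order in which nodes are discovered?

mesh -> front -> index -> bridge -> edge -> ledger -> agent -> mirror -> gate -> shard -> back -> core -> queue -> ingest -> node -> root -> relay -> store -> worker

Visit mesh
mesh → front
front → index
index → bridge
bridge → edge
edge → ledger
ledger → agent
agent → mirror
mirror → gate
gate → shard
shard → back
back → core
core → queue
queue → ingest
ingest → node
node → root
root → relay
relay → store
store → worker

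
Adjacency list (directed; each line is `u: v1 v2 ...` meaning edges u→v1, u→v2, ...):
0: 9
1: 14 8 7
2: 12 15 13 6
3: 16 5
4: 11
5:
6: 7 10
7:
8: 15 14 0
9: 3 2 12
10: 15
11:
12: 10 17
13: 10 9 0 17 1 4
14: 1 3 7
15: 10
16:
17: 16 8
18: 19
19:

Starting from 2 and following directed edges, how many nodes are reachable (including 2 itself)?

BFS from 2 visits: 2, 12, 15, 13, 6, 10, 17, 9, 0, 1, 4, 7, 16, 8, 3, 14, 11, 5
Reachable nodes: 18 of 20 total.

18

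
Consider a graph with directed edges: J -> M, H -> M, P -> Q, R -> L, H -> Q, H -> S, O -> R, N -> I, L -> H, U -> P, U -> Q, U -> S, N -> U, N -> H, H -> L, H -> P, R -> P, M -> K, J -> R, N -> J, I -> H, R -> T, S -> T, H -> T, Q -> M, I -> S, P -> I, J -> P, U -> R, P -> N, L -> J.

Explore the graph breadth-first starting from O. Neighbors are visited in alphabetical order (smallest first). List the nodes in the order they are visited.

O -> R -> L -> P -> T -> H -> J -> I -> N -> Q -> M -> S -> U -> K

Visit O; enqueue R → queue [R]
Visit R; enqueue L, P, T → queue [L, P, T]
Visit L; enqueue H, J → queue [P, T, H, J]
Visit P; enqueue I, N, Q → queue [T, H, J, I, N, Q]
Visit T → queue [H, J, I, N, Q]
Visit H; enqueue M, S → queue [J, I, N, Q, M, S]
Visit J → queue [I, N, Q, M, S]
Visit I → queue [N, Q, M, S]
Visit N; enqueue U → queue [Q, M, S, U]
Visit Q → queue [M, S, U]
Visit M; enqueue K → queue [S, U, K]
Visit S → queue [U, K]
Visit U → queue [K]
Visit K → queue []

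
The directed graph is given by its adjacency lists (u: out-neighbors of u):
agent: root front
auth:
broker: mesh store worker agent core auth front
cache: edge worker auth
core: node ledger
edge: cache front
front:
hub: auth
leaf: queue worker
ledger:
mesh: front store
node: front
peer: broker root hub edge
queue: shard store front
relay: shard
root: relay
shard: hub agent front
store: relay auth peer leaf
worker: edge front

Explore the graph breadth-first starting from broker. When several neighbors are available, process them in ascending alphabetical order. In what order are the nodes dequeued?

Visit broker; enqueue agent, auth, core, front, mesh, store, worker → queue [agent, auth, core, front, mesh, store, worker]
Visit agent; enqueue root → queue [auth, core, front, mesh, store, worker, root]
Visit auth → queue [core, front, mesh, store, worker, root]
Visit core; enqueue ledger, node → queue [front, mesh, store, worker, root, ledger, node]
Visit front → queue [mesh, store, worker, root, ledger, node]
Visit mesh → queue [store, worker, root, ledger, node]
Visit store; enqueue leaf, peer, relay → queue [worker, root, ledger, node, leaf, peer, relay]
Visit worker; enqueue edge → queue [root, ledger, node, leaf, peer, relay, edge]
Visit root → queue [ledger, node, leaf, peer, relay, edge]
Visit ledger → queue [node, leaf, peer, relay, edge]
Visit node → queue [leaf, peer, relay, edge]
Visit leaf; enqueue queue → queue [peer, relay, edge, queue]
Visit peer; enqueue hub → queue [relay, edge, queue, hub]
Visit relay; enqueue shard → queue [edge, queue, hub, shard]
Visit edge; enqueue cache → queue [queue, hub, shard, cache]
Visit queue → queue [hub, shard, cache]
Visit hub → queue [shard, cache]
Visit shard → queue [cache]
Visit cache → queue []

broker, agent, auth, core, front, mesh, store, worker, root, ledger, node, leaf, peer, relay, edge, queue, hub, shard, cache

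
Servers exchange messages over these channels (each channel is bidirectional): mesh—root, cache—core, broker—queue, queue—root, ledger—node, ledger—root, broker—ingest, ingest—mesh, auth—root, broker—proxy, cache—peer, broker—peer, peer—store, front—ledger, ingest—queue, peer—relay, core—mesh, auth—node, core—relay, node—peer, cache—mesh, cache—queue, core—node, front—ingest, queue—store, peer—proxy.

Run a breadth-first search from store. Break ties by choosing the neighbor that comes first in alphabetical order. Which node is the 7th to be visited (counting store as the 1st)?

proxy

Visit store; enqueue peer, queue → queue [peer, queue]
Visit peer; enqueue broker, cache, node, proxy, relay → queue [queue, broker, cache, node, proxy, relay]
Visit queue; enqueue ingest, root → queue [broker, cache, node, proxy, relay, ingest, root]
Visit broker → queue [cache, node, proxy, relay, ingest, root]
Visit cache; enqueue core, mesh → queue [node, proxy, relay, ingest, root, core, mesh]
Visit node; enqueue auth, ledger → queue [proxy, relay, ingest, root, core, mesh, auth, ledger]
Visit proxy → queue [relay, ingest, root, core, mesh, auth, ledger]
Visit relay → queue [ingest, root, core, mesh, auth, ledger]
Visit ingest; enqueue front → queue [root, core, mesh, auth, ledger, front]
Visit root → queue [core, mesh, auth, ledger, front]
Visit core → queue [mesh, auth, ledger, front]
Visit mesh → queue [auth, ledger, front]
Visit auth → queue [ledger, front]
Visit ledger → queue [front]
Visit front → queue []

Visit order: store, peer, queue, broker, cache, node, proxy, relay, ingest, root, core, mesh, auth, ledger, front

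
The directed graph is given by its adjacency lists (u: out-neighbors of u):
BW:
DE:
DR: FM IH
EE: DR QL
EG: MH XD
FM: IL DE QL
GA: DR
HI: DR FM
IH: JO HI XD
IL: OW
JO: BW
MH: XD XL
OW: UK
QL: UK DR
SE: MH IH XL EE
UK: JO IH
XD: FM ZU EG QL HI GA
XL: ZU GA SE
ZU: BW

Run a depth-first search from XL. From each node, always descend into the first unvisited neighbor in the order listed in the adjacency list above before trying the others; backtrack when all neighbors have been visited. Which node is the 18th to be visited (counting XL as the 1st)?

Visit XL
XL → ZU
ZU → BW
XL → GA
GA → DR
DR → FM
FM → IL
IL → OW
OW → UK
UK → JO
UK → IH
IH → HI
IH → XD
XD → EG
EG → MH
XD → QL
FM → DE
XL → SE
SE → EE

Visit order: XL, ZU, BW, GA, DR, FM, IL, OW, UK, JO, IH, HI, XD, EG, MH, QL, DE, SE, EE

SE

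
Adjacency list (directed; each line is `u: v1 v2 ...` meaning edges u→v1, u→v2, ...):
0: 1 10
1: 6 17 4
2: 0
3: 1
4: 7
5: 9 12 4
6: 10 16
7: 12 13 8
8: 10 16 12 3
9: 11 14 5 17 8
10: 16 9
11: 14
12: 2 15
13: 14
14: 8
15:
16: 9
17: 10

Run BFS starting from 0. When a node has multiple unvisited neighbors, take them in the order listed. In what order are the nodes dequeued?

Visit 0; enqueue 1, 10 → queue [1, 10]
Visit 1; enqueue 6, 17, 4 → queue [10, 6, 17, 4]
Visit 10; enqueue 16, 9 → queue [6, 17, 4, 16, 9]
Visit 6 → queue [17, 4, 16, 9]
Visit 17 → queue [4, 16, 9]
Visit 4; enqueue 7 → queue [16, 9, 7]
Visit 16 → queue [9, 7]
Visit 9; enqueue 11, 14, 5, 8 → queue [7, 11, 14, 5, 8]
Visit 7; enqueue 12, 13 → queue [11, 14, 5, 8, 12, 13]
Visit 11 → queue [14, 5, 8, 12, 13]
Visit 14 → queue [5, 8, 12, 13]
Visit 5 → queue [8, 12, 13]
Visit 8; enqueue 3 → queue [12, 13, 3]
Visit 12; enqueue 2, 15 → queue [13, 3, 2, 15]
Visit 13 → queue [3, 2, 15]
Visit 3 → queue [2, 15]
Visit 2 → queue [15]
Visit 15 → queue []

0 1 10 6 17 4 16 9 7 11 14 5 8 12 13 3 2 15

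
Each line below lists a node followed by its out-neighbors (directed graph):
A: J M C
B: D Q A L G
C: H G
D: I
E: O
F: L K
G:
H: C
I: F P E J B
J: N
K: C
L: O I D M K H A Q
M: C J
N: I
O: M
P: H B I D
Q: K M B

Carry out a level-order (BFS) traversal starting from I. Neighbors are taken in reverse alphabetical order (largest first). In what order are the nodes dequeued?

I P J F E B H D N L K O Q G A C M

Visit I; enqueue P, J, F, E, B → queue [P, J, F, E, B]
Visit P; enqueue H, D → queue [J, F, E, B, H, D]
Visit J; enqueue N → queue [F, E, B, H, D, N]
Visit F; enqueue L, K → queue [E, B, H, D, N, L, K]
Visit E; enqueue O → queue [B, H, D, N, L, K, O]
Visit B; enqueue Q, G, A → queue [H, D, N, L, K, O, Q, G, A]
Visit H; enqueue C → queue [D, N, L, K, O, Q, G, A, C]
Visit D → queue [N, L, K, O, Q, G, A, C]
Visit N → queue [L, K, O, Q, G, A, C]
Visit L; enqueue M → queue [K, O, Q, G, A, C, M]
Visit K → queue [O, Q, G, A, C, M]
Visit O → queue [Q, G, A, C, M]
Visit Q → queue [G, A, C, M]
Visit G → queue [A, C, M]
Visit A → queue [C, M]
Visit C → queue [M]
Visit M → queue []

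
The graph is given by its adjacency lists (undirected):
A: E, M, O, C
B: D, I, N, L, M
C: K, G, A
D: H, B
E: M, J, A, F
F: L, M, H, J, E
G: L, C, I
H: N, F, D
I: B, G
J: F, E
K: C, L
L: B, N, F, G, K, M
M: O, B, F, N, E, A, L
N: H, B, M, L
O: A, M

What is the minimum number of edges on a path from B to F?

Level 0: B
Level 1: D, I, L, M, N
Level 2: A, E, F, G, H, K, O
Level 3: C, J
F first appears at level 2.

2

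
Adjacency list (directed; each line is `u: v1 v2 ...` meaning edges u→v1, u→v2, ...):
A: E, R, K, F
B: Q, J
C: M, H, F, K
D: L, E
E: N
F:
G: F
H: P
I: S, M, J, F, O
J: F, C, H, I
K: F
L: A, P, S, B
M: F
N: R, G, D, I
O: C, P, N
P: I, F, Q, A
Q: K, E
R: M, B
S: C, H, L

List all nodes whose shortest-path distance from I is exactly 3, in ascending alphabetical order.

Level 0: I
Level 1: F, J, M, O, S
Level 2: C, H, L, N, P
Level 3: A, B, D, G, K, Q, R
Level 4: E

A, B, D, G, K, Q, R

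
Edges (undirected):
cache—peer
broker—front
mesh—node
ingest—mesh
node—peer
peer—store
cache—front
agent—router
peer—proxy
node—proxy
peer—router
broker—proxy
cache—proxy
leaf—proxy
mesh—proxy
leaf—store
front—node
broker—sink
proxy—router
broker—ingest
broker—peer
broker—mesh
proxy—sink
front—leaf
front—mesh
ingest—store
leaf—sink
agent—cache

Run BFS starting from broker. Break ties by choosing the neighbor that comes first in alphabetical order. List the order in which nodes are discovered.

Visit broker; enqueue front, ingest, mesh, peer, proxy, sink → queue [front, ingest, mesh, peer, proxy, sink]
Visit front; enqueue cache, leaf, node → queue [ingest, mesh, peer, proxy, sink, cache, leaf, node]
Visit ingest; enqueue store → queue [mesh, peer, proxy, sink, cache, leaf, node, store]
Visit mesh → queue [peer, proxy, sink, cache, leaf, node, store]
Visit peer; enqueue router → queue [proxy, sink, cache, leaf, node, store, router]
Visit proxy → queue [sink, cache, leaf, node, store, router]
Visit sink → queue [cache, leaf, node, store, router]
Visit cache; enqueue agent → queue [leaf, node, store, router, agent]
Visit leaf → queue [node, store, router, agent]
Visit node → queue [store, router, agent]
Visit store → queue [router, agent]
Visit router → queue [agent]
Visit agent → queue []

broker front ingest mesh peer proxy sink cache leaf node store router agent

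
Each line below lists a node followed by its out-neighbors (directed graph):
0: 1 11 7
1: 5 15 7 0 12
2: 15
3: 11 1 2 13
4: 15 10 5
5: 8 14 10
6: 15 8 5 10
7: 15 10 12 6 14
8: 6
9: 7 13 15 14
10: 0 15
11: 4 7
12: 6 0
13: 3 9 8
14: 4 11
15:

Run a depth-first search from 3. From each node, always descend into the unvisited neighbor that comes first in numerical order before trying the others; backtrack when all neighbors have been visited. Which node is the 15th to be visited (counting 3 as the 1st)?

Visit 3
3 → 1
1 → 0
0 → 7
7 → 6
6 → 5
5 → 8
5 → 10
10 → 15
5 → 14
14 → 4
14 → 11
7 → 12
3 → 2
3 → 13
13 → 9

Visit order: 3, 1, 0, 7, 6, 5, 8, 10, 15, 14, 4, 11, 12, 2, 13, 9

13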